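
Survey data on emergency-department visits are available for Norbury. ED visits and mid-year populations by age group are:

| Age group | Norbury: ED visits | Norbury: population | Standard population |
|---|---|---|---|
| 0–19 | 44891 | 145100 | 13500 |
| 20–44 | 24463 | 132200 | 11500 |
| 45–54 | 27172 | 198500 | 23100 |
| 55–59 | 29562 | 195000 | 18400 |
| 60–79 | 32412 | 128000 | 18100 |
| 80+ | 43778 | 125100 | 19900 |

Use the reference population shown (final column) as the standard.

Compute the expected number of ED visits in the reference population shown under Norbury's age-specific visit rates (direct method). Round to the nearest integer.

Age-specific rates per 1000 for Norbury: 309.380, 185.045, 136.887, 151.600, 253.219, 349.944.
Expected ED visits = Σ (standard pop × age-specific rate ÷ 1000)
= 13500×309.380/1000 + 11500×185.045/1000 + 23100×136.887/1000 + 18400×151.600/1000 + 18100×253.219/1000 + 19900×349.944/1000
= 4176.63 + 2128.02 + 3162.08 + 2789.44 + 4583.26 + 6963.89 = 23803.32.

23803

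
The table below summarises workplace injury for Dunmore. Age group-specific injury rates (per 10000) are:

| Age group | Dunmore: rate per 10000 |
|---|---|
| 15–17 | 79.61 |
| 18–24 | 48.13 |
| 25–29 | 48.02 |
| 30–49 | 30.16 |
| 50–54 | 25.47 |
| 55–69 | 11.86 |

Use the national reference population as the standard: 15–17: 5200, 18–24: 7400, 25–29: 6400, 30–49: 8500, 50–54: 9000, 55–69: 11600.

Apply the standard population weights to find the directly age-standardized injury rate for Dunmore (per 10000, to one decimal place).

Standard total = 48100; weights = 0.1081, 0.1538, 0.1331, 0.1767, 0.1871, 0.2412.
Standardized rate: 0.1081×79.61 + 0.1538×48.13 + 0.1331×48.02 + 0.1767×30.16 + 0.1871×25.47 + 0.2412×11.86 = 35.3561 per 10000.

35.4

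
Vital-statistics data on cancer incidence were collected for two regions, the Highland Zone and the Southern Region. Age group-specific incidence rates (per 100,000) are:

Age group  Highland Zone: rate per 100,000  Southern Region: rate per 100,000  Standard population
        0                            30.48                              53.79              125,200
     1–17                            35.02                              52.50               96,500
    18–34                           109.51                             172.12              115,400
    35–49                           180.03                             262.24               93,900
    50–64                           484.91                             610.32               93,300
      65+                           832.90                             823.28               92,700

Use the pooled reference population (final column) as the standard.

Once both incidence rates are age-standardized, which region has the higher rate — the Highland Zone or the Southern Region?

Southern Region

Standard total = 617,000; weights = 0.2029, 0.1564, 0.1870, 0.1522, 0.1512, 0.1502.
The Highland Zone: 0.2029×30.48 + 0.1564×35.02 + 0.1870×109.51 + 0.1522×180.03 + 0.1512×484.91 + 0.1502×832.90 = 258.0060 per 100,000.
The Southern Region: 0.2029×53.79 + 0.1564×52.50 + 0.1870×172.12 + 0.1522×262.24 + 0.1512×610.32 + 0.1502×823.28 = 307.2101 per 100,000.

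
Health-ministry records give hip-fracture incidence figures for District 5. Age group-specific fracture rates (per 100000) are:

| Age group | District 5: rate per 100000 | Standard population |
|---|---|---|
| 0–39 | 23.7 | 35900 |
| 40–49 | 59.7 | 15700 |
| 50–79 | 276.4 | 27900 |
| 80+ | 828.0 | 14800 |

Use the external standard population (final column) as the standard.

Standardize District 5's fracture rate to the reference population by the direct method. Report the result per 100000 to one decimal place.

230.7

Standard total = 94300; weights = 0.3807, 0.1665, 0.2959, 0.1569.
Standardized rate: 0.3807×23.7 + 0.1665×59.7 + 0.2959×276.4 + 0.1569×828.0 = 230.6901 per 100000.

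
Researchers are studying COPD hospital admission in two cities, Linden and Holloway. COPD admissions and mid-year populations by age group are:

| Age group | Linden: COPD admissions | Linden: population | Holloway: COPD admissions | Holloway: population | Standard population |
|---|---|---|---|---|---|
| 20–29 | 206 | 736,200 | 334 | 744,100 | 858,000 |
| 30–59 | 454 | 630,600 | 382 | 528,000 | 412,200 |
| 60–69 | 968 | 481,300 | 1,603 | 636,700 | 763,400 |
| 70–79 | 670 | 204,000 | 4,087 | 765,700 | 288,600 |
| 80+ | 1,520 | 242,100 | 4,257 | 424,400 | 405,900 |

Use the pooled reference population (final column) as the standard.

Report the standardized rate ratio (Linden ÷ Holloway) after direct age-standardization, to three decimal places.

0.678

Age-specific rates per 10,000 for Linden: 2.80, 7.20, 20.11, 32.84, 62.78.
For Holloway: 4.49, 7.23, 25.18, 53.38, 100.31.
Standard total = 2,728,100; weights = 0.3145, 0.1511, 0.2798, 0.1058, 0.1488.
Linden: 0.3145×2.80 + 0.1511×7.20 + 0.2798×20.11 + 0.1058×32.84 + 0.1488×62.78 = 20.4115 per 10,000.
Holloway: 0.3145×4.49 + 0.1511×7.23 + 0.2798×25.18 + 0.1058×53.38 + 0.1488×100.31 = 30.1206 per 10,000.
Ratio = 20.4115 ÷ 30.1206 = 0.67766.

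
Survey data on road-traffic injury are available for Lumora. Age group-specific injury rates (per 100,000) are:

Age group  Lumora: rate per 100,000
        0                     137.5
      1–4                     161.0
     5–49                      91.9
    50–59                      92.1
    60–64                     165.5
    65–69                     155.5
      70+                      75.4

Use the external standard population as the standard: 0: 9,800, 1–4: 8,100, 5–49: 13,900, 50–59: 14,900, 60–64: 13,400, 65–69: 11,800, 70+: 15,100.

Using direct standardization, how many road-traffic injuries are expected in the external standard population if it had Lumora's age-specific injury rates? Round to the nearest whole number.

105

Expected road-traffic injuries = Σ (standard pop × age-specific rate ÷ 100,000)
= 9,800×137.5/100,000 + 8,100×161.0/100,000 + 13,900×91.9/100,000 + 14,900×92.1/100,000 + 13,400×165.5/100,000 + 11,800×155.5/100,000 + 15,100×75.4/100,000
= 13.47 + 13.04 + 12.77 + 13.72 + 22.18 + 18.35 + 11.39 = 104.92.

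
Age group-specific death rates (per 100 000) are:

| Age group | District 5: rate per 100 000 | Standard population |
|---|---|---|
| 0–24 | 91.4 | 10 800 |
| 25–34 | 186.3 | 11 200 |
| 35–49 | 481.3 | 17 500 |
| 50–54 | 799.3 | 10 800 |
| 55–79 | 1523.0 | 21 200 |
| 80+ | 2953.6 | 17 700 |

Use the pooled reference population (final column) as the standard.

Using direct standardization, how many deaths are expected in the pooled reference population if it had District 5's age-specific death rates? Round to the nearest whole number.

Expected deaths = Σ (standard pop × age-specific rate ÷ 100 000)
= 10 800×91.4/100 000 + 11 200×186.3/100 000 + 17 500×481.3/100 000 + 10 800×799.3/100 000 + 21 200×1523.0/100 000 + 17 700×2953.6/100 000
= 9.87 + 20.87 + 84.23 + 86.32 + 322.88 + 522.79 = 1046.95.

1047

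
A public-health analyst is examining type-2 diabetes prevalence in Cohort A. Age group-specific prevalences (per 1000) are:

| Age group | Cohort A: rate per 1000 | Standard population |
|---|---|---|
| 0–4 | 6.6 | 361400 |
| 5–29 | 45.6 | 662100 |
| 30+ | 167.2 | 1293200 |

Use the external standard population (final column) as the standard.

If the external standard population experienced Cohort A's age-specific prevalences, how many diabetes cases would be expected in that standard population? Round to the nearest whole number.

Expected diabetes cases = Σ (standard pop × age-specific rate ÷ 1000)
= 361400×6.6/1000 + 662100×45.6/1000 + 1293200×167.2/1000
= 2385.24 + 30191.76 + 216223.04 = 248800.04.

248800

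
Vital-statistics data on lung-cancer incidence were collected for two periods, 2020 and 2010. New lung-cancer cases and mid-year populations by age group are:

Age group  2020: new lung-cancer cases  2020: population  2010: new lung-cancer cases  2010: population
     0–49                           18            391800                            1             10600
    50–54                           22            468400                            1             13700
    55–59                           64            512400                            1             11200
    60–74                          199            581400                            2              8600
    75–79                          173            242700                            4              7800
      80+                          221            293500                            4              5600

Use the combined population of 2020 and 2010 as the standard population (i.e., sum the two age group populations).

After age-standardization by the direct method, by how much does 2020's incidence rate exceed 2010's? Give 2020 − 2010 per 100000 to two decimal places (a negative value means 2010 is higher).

Age-specific rates per 100000 for 2020: 4.59, 4.70, 12.49, 34.23, 71.28, 75.30.
For 2010: 9.43, 7.30, 8.93, 23.26, 51.28, 71.43.
Combined standard total = 2547700; weights = 0.1579, 0.1892, 0.2055, 0.2316, 0.0983, 0.1174.
2020: 0.1579×4.59 + 0.1892×4.70 + 0.2055×12.49 + 0.2316×34.23 + 0.0983×71.28 + 0.1174×75.30 = 27.9566 per 100000.
2010: 0.1579×9.43 + 0.1892×7.30 + 0.2055×8.93 + 0.2316×23.26 + 0.0983×51.28 + 0.1174×71.43 = 23.5199 per 100000.
Difference = 27.9566 − 23.5199 = 4.4367.

4.44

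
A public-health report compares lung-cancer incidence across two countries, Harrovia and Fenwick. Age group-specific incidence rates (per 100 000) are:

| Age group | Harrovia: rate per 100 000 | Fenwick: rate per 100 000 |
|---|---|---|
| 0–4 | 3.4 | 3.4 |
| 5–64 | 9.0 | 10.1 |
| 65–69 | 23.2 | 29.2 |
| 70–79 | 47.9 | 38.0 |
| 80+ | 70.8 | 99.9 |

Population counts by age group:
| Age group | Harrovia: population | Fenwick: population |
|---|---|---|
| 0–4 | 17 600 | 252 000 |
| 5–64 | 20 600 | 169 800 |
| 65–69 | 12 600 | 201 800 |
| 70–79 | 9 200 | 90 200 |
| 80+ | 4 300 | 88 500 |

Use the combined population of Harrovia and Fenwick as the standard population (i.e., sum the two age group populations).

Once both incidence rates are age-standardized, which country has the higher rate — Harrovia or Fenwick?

Fenwick

Combined standard total = 866 600; weights = 0.3111, 0.2197, 0.2474, 0.1147, 0.1071.
Harrovia: 0.3111×3.4 + 0.2197×9.0 + 0.2474×23.2 + 0.1147×47.9 + 0.1071×70.8 = 21.8507 per 100 000.
Fenwick: 0.3111×3.4 + 0.2197×10.1 + 0.2474×29.2 + 0.1147×38.0 + 0.1071×99.9 = 25.5574 per 100 000.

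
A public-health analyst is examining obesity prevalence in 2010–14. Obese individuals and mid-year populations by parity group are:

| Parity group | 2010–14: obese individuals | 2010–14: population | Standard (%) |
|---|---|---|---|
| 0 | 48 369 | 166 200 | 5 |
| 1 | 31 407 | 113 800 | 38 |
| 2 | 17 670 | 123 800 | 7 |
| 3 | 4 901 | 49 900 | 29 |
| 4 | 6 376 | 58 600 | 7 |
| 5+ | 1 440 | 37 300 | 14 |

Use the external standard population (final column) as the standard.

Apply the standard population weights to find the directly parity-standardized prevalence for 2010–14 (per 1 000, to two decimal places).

170.92

Parity-specific rates per 1 000 for 2010–14: 291.029, 275.984, 142.730, 98.216, 108.805, 38.606.
Standard weights: 0.05, 0.38, 0.07, 0.29, 0.07, 0.14.
Standardized rate: 0.0500×291.029 + 0.3800×275.984 + 0.0700×142.730 + 0.2900×98.216 + 0.0700×108.805 + 0.1400×38.606 = 170.9205 per 1 000.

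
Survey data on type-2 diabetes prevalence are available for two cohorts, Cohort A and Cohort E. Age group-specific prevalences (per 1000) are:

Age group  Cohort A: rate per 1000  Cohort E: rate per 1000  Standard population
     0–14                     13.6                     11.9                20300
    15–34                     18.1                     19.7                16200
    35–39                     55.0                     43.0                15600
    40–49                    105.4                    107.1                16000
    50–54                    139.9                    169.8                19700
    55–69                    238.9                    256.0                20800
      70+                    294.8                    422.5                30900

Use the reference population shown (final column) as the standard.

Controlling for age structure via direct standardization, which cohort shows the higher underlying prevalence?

Cohort E

Standard total = 139500; weights = 0.1455, 0.1161, 0.1118, 0.1147, 0.1412, 0.1491, 0.2215.
Cohort A: 0.1455×13.6 + 0.1161×18.1 + 0.1118×55.0 + 0.1147×105.4 + 0.1412×139.9 + 0.1491×238.9 + 0.2215×294.8 = 142.9976 per 1000.
Cohort E: 0.1455×11.9 + 0.1161×19.7 + 0.1118×43.0 + 0.1147×107.1 + 0.1412×169.8 + 0.1491×256.0 + 0.2215×422.5 = 176.8475 per 1000.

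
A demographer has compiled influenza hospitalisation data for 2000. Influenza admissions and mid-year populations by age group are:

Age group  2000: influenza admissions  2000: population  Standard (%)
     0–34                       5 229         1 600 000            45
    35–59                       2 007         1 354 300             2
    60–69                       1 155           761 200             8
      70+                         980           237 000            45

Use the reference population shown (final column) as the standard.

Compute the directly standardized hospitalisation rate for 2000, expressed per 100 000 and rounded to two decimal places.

Age-specific rates per 100 000 for 2000: 326.81, 148.19, 151.73, 413.50.
Standard weights: 0.45, 0.02, 0.08, 0.45.
Standardized rate: 0.4500×326.81 + 0.0200×148.19 + 0.0800×151.73 + 0.4500×413.50 = 348.2442 per 100 000.

348.24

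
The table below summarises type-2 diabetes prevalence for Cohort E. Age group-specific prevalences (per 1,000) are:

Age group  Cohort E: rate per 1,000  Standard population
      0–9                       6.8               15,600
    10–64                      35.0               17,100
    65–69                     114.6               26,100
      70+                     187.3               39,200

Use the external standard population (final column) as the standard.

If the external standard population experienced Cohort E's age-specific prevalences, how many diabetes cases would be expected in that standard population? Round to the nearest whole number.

11038

Expected diabetes cases = Σ (standard pop × age-specific rate ÷ 1,000)
= 15,600×6.8/1,000 + 17,100×35.0/1,000 + 26,100×114.6/1,000 + 39,200×187.3/1,000
= 106.08 + 598.50 + 2991.06 + 7342.16 = 11037.80.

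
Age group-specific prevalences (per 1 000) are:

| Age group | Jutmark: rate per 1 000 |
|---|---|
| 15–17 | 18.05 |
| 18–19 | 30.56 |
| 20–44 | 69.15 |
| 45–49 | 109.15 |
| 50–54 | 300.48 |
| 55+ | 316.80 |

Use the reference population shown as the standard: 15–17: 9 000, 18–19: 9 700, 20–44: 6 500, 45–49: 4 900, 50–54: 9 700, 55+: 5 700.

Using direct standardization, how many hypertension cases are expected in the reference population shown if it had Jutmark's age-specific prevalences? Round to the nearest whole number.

Expected hypertension cases = Σ (standard pop × age-specific rate ÷ 1 000)
= 9 000×18.05/1 000 + 9 700×30.56/1 000 + 6 500×69.15/1 000 + 4 900×109.15/1 000 + 9 700×300.48/1 000 + 5 700×316.80/1 000
= 162.45 + 296.43 + 449.48 + 534.84 + 2914.66 + 1805.76 = 6163.61.

6164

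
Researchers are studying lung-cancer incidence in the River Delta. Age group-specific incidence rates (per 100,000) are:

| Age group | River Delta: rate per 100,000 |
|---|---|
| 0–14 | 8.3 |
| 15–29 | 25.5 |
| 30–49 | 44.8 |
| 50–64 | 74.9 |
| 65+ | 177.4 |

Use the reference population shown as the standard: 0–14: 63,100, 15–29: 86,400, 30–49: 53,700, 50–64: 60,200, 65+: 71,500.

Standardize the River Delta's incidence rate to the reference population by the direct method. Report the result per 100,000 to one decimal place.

66.7

Standard total = 334,900; weights = 0.1884, 0.2580, 0.1603, 0.1798, 0.2135.
Standardized rate: 0.1884×8.3 + 0.2580×25.5 + 0.1603×44.8 + 0.1798×74.9 + 0.2135×177.4 = 66.6640 per 100,000.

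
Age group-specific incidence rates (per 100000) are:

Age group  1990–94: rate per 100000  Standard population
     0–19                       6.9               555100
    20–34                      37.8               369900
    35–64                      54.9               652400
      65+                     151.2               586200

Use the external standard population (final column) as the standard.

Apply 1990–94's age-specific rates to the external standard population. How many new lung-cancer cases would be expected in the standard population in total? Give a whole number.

Expected new lung-cancer cases = Σ (standard pop × age-specific rate ÷ 100000)
= 555100×6.9/100000 + 369900×37.8/100000 + 652400×54.9/100000 + 586200×151.2/100000
= 38.30 + 139.82 + 358.17 + 886.33 = 1422.63.

1423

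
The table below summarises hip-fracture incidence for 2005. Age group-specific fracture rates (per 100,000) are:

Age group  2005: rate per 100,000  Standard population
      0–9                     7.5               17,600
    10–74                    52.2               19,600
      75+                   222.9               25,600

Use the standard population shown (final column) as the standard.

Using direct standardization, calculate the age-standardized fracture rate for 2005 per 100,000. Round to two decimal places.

109.26

Standard total = 62,800; weights = 0.2803, 0.3121, 0.4076.
Standardized rate: 0.2803×7.5 + 0.3121×52.2 + 0.4076×222.9 = 109.2573 per 100,000.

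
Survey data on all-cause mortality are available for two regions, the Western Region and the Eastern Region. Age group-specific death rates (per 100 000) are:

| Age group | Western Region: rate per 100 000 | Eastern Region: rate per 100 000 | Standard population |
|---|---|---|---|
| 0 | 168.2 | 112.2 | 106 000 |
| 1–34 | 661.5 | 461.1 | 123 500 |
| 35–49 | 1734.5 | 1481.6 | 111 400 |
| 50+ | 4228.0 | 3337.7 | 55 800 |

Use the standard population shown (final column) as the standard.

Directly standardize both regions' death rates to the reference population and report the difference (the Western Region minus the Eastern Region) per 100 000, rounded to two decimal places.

273.60

Standard total = 396 700; weights = 0.2672, 0.3113, 0.2808, 0.1407.
The Western Region: 0.2672×168.2 + 0.3113×661.5 + 0.2808×1734.5 + 0.1407×4228.0 = 1332.6699 per 100 000.
The Eastern Region: 0.2672×112.2 + 0.3113×461.1 + 0.2808×1481.6 + 0.1407×3337.7 = 1059.0697 per 100 000.
Difference = 1332.6699 − 1059.0697 = 273.6002.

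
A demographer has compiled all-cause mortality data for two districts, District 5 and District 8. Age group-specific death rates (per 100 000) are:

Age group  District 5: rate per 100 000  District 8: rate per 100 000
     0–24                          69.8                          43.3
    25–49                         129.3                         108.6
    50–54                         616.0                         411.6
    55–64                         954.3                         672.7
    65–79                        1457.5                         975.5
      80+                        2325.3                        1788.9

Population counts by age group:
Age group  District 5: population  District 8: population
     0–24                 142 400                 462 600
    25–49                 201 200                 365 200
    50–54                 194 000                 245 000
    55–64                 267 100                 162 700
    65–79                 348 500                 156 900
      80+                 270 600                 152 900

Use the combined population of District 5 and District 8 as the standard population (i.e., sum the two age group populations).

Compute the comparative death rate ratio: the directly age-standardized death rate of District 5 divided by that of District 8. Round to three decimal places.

Combined standard total = 2 969 100; weights = 0.2038, 0.1908, 0.1479, 0.1448, 0.1702, 0.1426.
District 5: 0.2038×69.8 + 0.1908×129.3 + 0.1479×616.0 + 0.1448×954.3 + 0.1702×1457.5 + 0.1426×2325.3 = 847.8770 per 100 000.
District 8: 0.2038×43.3 + 0.1908×108.6 + 0.1479×411.6 + 0.1448×672.7 + 0.1702×975.5 + 0.1426×1788.9 = 608.9870 per 100 000.
Ratio = 847.8770 ÷ 608.9870 = 1.39227.

1.392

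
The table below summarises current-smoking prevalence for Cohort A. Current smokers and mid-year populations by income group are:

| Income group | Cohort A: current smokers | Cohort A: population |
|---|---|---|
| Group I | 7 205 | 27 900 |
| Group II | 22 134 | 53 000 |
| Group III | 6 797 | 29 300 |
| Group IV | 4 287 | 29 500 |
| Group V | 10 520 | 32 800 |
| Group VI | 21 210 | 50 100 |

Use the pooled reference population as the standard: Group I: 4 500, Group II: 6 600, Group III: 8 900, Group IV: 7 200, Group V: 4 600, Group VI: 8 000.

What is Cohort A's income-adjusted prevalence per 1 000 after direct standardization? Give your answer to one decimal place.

Income-specific rates per 1 000 for Cohort A: 258.244, 417.623, 231.980, 145.322, 320.732, 423.353.
Standard total = 39 800; weights = 0.1131, 0.1658, 0.2236, 0.1809, 0.1156, 0.2010.
Standardized rate: 0.1131×258.244 + 0.1658×417.623 + 0.2236×231.980 + 0.1809×145.322 + 0.1156×320.732 + 0.2010×423.353 = 298.7823 per 1 000.

298.8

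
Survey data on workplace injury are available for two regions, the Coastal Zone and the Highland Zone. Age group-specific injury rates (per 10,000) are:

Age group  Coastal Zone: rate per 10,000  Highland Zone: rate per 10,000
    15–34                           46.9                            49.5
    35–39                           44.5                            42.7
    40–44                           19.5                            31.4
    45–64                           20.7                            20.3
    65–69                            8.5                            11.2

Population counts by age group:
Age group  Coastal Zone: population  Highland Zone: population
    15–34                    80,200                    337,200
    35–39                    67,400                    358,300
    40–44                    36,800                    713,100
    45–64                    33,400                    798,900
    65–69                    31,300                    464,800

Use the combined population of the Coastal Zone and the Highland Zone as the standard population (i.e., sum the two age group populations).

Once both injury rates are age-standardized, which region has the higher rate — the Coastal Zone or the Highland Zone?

Combined standard total = 2,921,400; weights = 0.1429, 0.1457, 0.2567, 0.2849, 0.1698.
The Coastal Zone: 0.1429×46.9 + 0.1457×44.5 + 0.2567×19.5 + 0.2849×20.7 + 0.1698×8.5 = 25.5317 per 10,000.
The Highland Zone: 0.1429×49.5 + 0.1457×42.7 + 0.2567×31.4 + 0.2849×20.3 + 0.1698×11.2 = 29.0400 per 10,000.
The crude rates (33.86 vs 28.37) would put the Coastal Zone higher, but that reflects its age composition; once standardized to a common age structure, the Highland Zone has the higher underlying rate.

Highland Zone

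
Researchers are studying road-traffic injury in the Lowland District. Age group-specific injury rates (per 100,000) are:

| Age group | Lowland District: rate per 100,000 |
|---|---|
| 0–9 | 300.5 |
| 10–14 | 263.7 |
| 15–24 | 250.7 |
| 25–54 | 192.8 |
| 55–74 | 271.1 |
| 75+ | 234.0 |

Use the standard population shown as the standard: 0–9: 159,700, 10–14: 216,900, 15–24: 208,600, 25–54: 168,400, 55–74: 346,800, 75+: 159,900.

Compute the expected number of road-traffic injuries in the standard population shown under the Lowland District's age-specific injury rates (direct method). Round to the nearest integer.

Expected road-traffic injuries = Σ (standard pop × age-specific rate ÷ 100,000)
= 159,700×300.5/100,000 + 216,900×263.7/100,000 + 208,600×250.7/100,000 + 168,400×192.8/100,000 + 346,800×271.1/100,000 + 159,900×234.0/100,000
= 479.90 + 571.97 + 522.96 + 324.68 + 940.17 + 374.17 = 3213.84.

3214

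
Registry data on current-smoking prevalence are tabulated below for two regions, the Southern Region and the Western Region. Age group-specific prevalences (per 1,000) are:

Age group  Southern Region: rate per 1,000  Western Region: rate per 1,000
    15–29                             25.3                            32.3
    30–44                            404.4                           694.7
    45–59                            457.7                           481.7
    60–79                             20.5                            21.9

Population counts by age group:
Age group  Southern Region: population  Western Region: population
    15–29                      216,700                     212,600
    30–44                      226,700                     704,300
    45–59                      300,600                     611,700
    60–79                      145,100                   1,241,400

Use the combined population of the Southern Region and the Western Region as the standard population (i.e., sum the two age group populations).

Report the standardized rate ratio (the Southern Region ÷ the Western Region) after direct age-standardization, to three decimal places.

0.737

Combined standard total = 3,659,100; weights = 0.1173, 0.2544, 0.2493, 0.3789.
The Southern Region: 0.1173×25.3 + 0.2544×404.4 + 0.2493×457.7 + 0.3789×20.5 = 227.7447 per 1,000.
The Western Region: 0.1173×32.3 + 0.2544×694.7 + 0.2493×481.7 + 0.3789×21.9 = 308.9425 per 1,000.
Ratio = 227.7447 ÷ 308.9425 = 0.73718.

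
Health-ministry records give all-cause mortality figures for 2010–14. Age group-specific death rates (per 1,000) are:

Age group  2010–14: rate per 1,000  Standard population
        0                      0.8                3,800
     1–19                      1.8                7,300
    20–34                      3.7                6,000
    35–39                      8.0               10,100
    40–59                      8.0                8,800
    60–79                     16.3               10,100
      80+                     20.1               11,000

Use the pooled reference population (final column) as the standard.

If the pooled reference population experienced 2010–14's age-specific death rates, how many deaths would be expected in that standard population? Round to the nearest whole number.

Expected deaths = Σ (standard pop × age-specific rate ÷ 1,000)
= 3,800×0.8/1,000 + 7,300×1.8/1,000 + 6,000×3.7/1,000 + 10,100×8.0/1,000 + 8,800×8.0/1,000 + 10,100×16.3/1,000 + 11,000×20.1/1,000
= 3.04 + 13.14 + 22.20 + 80.80 + 70.40 + 164.63 + 221.10 = 575.31.

575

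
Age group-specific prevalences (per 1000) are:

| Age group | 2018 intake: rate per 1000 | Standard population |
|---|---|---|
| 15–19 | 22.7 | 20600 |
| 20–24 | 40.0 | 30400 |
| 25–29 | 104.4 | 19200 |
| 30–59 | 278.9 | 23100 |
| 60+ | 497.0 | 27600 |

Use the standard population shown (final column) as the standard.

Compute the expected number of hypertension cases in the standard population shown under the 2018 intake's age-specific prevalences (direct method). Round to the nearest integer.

23848

Expected hypertension cases = Σ (standard pop × age-specific rate ÷ 1000)
= 20600×22.7/1000 + 30400×40.0/1000 + 19200×104.4/1000 + 23100×278.9/1000 + 27600×497.0/1000
= 467.62 + 1216.00 + 2004.48 + 6442.59 + 13717.20 = 23847.89.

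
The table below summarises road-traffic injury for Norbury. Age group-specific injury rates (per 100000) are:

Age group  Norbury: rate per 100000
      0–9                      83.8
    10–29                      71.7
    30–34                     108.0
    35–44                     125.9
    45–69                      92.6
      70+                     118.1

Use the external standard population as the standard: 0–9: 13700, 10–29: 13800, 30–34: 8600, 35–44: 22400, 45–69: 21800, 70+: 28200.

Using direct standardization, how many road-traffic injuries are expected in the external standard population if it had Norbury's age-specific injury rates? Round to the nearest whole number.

112

Expected road-traffic injuries = Σ (standard pop × age-specific rate ÷ 100000)
= 13700×83.8/100000 + 13800×71.7/100000 + 8600×108.0/100000 + 22400×125.9/100000 + 21800×92.6/100000 + 28200×118.1/100000
= 11.48 + 9.89 + 9.29 + 28.20 + 20.19 + 33.30 = 112.36.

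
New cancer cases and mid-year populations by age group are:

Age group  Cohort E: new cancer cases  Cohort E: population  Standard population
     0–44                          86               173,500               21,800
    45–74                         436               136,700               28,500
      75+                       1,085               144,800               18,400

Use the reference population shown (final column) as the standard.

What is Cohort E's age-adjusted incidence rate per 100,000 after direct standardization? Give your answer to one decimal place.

348.7

Age-specific rates per 100,000 for Cohort E: 49.57, 318.95, 749.31.
Standard total = 68,700; weights = 0.3173, 0.4148, 0.2678.
Standardized rate: 0.3173×49.57 + 0.4148×318.95 + 0.2678×749.31 = 348.7314 per 100,000.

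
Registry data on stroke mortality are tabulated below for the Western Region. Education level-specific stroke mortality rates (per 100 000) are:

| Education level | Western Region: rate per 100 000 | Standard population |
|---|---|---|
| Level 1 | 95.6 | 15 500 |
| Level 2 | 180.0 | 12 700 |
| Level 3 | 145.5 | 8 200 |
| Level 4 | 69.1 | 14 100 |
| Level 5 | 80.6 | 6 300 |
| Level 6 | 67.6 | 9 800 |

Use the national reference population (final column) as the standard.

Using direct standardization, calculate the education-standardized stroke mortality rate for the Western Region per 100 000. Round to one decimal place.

Standard total = 66 600; weights = 0.2327, 0.1907, 0.1231, 0.2117, 0.0946, 0.1471.
Standardized rate: 0.2327×95.6 + 0.1907×180.0 + 0.1231×145.5 + 0.2117×69.1 + 0.0946×80.6 + 0.1471×67.6 = 106.6887 per 100 000.

106.7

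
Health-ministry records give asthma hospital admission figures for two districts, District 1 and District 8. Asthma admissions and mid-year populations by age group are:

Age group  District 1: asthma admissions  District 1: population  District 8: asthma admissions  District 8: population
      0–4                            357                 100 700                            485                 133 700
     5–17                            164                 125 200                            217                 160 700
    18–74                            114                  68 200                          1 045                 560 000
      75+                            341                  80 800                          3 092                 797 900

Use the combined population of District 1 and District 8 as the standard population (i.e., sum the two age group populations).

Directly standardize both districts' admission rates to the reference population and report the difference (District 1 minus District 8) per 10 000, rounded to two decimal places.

Age-specific rates per 10 000 for District 1: 35.45, 13.10, 16.72, 42.20.
For District 8: 36.28, 13.50, 18.66, 38.75.
Combined standard total = 2 027 200; weights = 0.1156, 0.1410, 0.3099, 0.4335.
District 1: 0.1156×35.45 + 0.1410×13.10 + 0.3099×16.72 + 0.4335×42.20 = 29.4196 per 10 000.
District 8: 0.1156×36.28 + 0.1410×13.50 + 0.3099×18.66 + 0.4335×38.75 = 28.6786 per 10 000.
Difference = 29.4196 − 28.6786 = 0.7409.

0.74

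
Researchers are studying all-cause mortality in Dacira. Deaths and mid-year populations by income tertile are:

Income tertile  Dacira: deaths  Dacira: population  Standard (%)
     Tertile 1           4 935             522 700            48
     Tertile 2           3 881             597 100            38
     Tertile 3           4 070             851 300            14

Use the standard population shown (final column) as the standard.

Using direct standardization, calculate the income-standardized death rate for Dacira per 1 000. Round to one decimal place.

7.7

Income-specific rates per 1 000 for Dacira: 9.441, 6.500, 4.781.
Standard weights: 0.48, 0.38, 0.14.
Standardized rate: 0.4800×9.441 + 0.3800×6.500 + 0.1400×4.781 = 7.6711 per 1 000.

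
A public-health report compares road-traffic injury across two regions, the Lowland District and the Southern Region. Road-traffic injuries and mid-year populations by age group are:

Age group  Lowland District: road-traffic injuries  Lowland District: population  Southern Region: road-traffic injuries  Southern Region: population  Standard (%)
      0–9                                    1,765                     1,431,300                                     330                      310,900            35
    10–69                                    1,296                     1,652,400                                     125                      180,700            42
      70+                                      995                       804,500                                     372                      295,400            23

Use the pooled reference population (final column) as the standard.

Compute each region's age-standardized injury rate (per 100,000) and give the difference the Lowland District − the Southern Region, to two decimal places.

9.38

Age-specific rates per 100,000 for the Lowland District: 123.31, 78.43, 123.68.
For the Southern Region: 106.14, 69.18, 125.93.
Standard weights: 0.35, 0.42, 0.23.
The Lowland District: 0.3500×123.31 + 0.4200×78.43 + 0.2300×123.68 = 104.5475 per 100,000.
The Southern Region: 0.3500×106.14 + 0.4200×69.18 + 0.2300×125.93 = 95.1680 per 100,000.
Difference = 104.5475 − 95.1680 = 9.3795.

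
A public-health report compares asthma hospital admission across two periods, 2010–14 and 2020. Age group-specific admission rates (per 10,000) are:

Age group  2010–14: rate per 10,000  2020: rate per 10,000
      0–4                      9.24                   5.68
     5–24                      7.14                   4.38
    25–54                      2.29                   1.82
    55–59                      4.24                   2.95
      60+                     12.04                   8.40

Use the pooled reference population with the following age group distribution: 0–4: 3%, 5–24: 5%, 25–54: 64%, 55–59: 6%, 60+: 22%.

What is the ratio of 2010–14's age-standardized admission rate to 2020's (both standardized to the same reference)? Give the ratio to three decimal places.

1.398

Standard weights: 0.03, 0.05, 0.64, 0.06, 0.22.
2010–14: 0.0300×9.24 + 0.0500×7.14 + 0.6400×2.29 + 0.0600×4.24 + 0.2200×12.04 = 5.0030 per 10,000.
2020: 0.0300×5.68 + 0.0500×4.38 + 0.6400×1.82 + 0.0600×2.95 + 0.2200×8.40 = 3.5792 per 10,000.
Ratio = 5.0030 ÷ 3.5792 = 1.39780.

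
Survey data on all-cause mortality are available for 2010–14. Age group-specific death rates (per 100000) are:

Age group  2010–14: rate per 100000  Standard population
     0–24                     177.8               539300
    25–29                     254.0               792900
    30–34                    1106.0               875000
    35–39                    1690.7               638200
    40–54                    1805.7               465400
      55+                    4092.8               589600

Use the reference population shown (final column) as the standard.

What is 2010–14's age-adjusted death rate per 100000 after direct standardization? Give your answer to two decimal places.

1435.12

Standard total = 3900400; weights = 0.1383, 0.2033, 0.2243, 0.1636, 0.1193, 0.1512.
Standardized rate: 0.1383×177.8 + 0.2033×254.0 + 0.2243×1106.0 + 0.1636×1690.7 + 0.1193×1805.7 + 0.1512×4092.8 = 1435.1160 per 100000.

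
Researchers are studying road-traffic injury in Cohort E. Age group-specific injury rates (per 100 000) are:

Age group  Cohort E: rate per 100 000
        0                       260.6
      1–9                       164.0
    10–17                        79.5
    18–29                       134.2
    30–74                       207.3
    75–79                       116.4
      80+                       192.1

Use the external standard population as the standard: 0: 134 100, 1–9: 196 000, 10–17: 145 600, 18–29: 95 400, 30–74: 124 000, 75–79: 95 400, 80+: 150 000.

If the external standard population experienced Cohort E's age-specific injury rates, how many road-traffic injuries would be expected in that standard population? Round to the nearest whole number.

1571

Expected road-traffic injuries = Σ (standard pop × age-specific rate ÷ 100 000)
= 134 100×260.6/100 000 + 196 000×164.0/100 000 + 145 600×79.5/100 000 + 95 400×134.2/100 000 + 124 000×207.3/100 000 + 95 400×116.4/100 000 + 150 000×192.1/100 000
= 349.46 + 321.44 + 115.75 + 128.03 + 257.05 + 111.05 + 288.15 = 1570.93.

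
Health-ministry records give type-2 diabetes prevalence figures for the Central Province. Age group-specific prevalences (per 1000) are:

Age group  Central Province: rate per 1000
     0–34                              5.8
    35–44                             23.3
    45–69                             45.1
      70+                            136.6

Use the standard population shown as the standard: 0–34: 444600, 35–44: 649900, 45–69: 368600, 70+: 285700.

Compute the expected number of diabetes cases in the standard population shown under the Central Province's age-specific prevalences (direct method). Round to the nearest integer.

Expected diabetes cases = Σ (standard pop × age-specific rate ÷ 1000)
= 444600×5.8/1000 + 649900×23.3/1000 + 368600×45.1/1000 + 285700×136.6/1000
= 2578.68 + 15142.67 + 16623.86 + 39026.62 = 73371.83.

73372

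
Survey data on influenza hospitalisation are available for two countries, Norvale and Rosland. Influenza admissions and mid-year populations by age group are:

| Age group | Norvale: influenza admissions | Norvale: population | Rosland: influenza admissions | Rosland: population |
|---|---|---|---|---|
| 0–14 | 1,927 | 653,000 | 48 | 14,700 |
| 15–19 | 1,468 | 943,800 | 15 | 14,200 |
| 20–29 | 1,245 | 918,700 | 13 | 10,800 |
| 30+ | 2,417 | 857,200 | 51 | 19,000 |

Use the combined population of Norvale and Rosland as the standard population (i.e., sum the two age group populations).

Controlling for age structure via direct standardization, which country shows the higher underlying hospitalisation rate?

Norvale

Age-specific rates per 100,000 for Norvale: 295.10, 155.54, 135.52, 281.96.
For Rosland: 326.53, 105.63, 120.37, 268.42.
Combined standard total = 3,431,400; weights = 0.1946, 0.2792, 0.2709, 0.2553.
Norvale: 0.1946×295.10 + 0.2792×155.54 + 0.2709×135.52 + 0.2553×281.96 = 209.5552 per 100,000.
Rosland: 0.1946×326.53 + 0.2792×105.63 + 0.2709×120.37 + 0.2553×268.42 = 194.1763 per 100,000.
The crude rates (209.24 vs 216.35) would put Rosland higher, but that reflects its age composition; once standardized to a common age structure, Norvale has the higher underlying rate.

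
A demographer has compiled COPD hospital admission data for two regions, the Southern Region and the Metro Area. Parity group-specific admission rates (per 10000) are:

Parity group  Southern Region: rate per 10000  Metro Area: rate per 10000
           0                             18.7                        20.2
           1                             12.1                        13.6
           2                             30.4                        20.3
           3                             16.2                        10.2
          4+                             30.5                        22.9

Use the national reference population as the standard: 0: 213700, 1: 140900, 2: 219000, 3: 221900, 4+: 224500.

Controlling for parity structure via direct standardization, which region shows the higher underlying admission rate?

Standard total = 1020000; weights = 0.2095, 0.1381, 0.2147, 0.2175, 0.2201.
The Southern Region: 0.2095×18.7 + 0.1381×12.1 + 0.2147×30.4 + 0.2175×16.2 + 0.2201×30.5 = 22.3536 per 10000.
The Metro Area: 0.2095×20.2 + 0.1381×13.6 + 0.2147×20.3 + 0.2175×10.2 + 0.2201×22.9 = 17.7285 per 10000.

Southern Region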